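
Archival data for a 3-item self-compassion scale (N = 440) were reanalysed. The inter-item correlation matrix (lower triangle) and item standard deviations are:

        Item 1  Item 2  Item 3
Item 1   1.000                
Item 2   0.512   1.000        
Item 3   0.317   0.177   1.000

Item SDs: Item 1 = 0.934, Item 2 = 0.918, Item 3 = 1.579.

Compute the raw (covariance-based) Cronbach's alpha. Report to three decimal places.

Cronbach's alpha = 0.534

Σσ²ᵢ = 0.934² + 0.918² + 1.579² = 4.2083
Covariances σ_ij = r_ij · s_i · s_j:
  σ(Item 1,Item 2) = 0.512 × 0.934 × 0.918 = 0.4390
  σ(Item 1,Item 3) = 0.317 × 0.934 × 1.579 = 0.4675
  σ(Item 2,Item 3) = 0.177 × 0.918 × 1.579 = 0.2566
σ²_T = Σσ²ᵢ + 2·Σσ_ij = 4.2083 + 2 × 1.1631 = 6.5345
α = (3/2)·(1 − 4.2083/6.5345) = 0.534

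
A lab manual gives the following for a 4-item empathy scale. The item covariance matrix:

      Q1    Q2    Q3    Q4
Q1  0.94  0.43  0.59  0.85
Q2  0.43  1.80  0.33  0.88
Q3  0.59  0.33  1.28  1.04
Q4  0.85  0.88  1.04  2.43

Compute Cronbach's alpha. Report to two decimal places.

Σσ²ᵢ = 0.94 + 1.80 + 1.28 + 2.43 = 6.45
Σ_{i<j} σ_ij = 4.12
Var(T) = 6.45 + 2 × 4.12 = 14.69
α = (k/(k−1))·(1 − Σσ²ᵢ/Var(T)) = (4/3)·(1 − 6.45/14.69) = 0.75

Cronbach's alpha = 0.75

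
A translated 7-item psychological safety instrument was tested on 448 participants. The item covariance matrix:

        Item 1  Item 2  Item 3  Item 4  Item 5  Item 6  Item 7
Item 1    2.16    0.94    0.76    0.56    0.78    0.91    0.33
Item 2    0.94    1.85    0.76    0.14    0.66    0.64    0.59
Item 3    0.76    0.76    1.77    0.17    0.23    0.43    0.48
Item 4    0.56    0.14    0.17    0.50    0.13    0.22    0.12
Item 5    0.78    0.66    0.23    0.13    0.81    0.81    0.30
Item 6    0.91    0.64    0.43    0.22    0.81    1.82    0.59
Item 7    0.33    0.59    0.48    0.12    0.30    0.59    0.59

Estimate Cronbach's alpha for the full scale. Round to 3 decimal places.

Σσ²ᵢ = 2.16 + 1.85 + 1.77 + 0.50 + 0.81 + 1.82 + 0.59 = 9.50
Sum of off-diagonal covariances = 10.55
σ²_T = 9.50 + 2 × 10.55 = 30.60
α = (k/(k−1))·(1 − Σσ²ᵢ/σ²_T) = (7/6)·(1 − 9.50/30.60) = 0.804

α = 0.804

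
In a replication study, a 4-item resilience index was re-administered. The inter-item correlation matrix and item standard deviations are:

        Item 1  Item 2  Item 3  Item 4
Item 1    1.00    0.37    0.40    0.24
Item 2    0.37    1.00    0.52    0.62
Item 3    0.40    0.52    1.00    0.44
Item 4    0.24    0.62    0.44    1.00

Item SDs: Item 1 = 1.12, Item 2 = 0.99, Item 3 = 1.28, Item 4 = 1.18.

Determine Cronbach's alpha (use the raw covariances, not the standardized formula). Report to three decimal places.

Σσ²ᵢ = 1.12² + 0.99² + 1.28² + 1.18² = 5.2653
Covariances σ_ij = r_ij · s_i · s_j:
  σ(Item 1,Item 2) = 0.37 × 1.12 × 0.99 = 0.4103
  σ(Item 1,Item 3) = 0.40 × 1.12 × 1.28 = 0.5734
  σ(Item 1,Item 4) = 0.24 × 1.12 × 1.18 = 0.3172
  σ(Item 2,Item 3) = 0.52 × 0.99 × 1.28 = 0.6589
  σ(Item 2,Item 4) = 0.62 × 0.99 × 1.18 = 0.7243
  σ(Item 3,Item 4) = 0.44 × 1.28 × 1.18 = 0.6646
σ²_T = Σσ²ᵢ + 2·Σσ_ij = 5.2653 + 2 × 3.3487 = 11.9627
α = (4/3)·(1 − 5.2653/11.9627) = 0.746

α = 0.746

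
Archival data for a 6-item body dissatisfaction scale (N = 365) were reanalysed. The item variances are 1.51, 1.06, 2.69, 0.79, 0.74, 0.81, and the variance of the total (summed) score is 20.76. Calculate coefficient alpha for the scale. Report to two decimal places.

coefficient alpha = 0.76

sum of item variances = 1.51 + 1.06 + 2.69 + 0.79 + 0.74 + 0.81 = 7.60
α = (k/(k−1))·(1 − sum of item variances/total variance) = (6/5)·(1 − 7.60/20.76) = 0.76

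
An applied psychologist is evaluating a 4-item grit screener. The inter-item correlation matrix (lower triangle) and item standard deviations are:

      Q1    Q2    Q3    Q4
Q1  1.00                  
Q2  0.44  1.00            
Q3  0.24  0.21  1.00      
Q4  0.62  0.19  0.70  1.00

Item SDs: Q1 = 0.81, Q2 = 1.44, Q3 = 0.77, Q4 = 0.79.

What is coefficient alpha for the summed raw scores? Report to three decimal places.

coefficient alpha = 0.660

Σσ²ᵢ = 0.81² + 1.44² + 0.77² + 0.79² = 3.9467
Covariances σ_ij = r_ij · s_i · s_j:
  σ(Q1,Q2) = 0.44 × 0.81 × 1.44 = 0.5132
  σ(Q1,Q3) = 0.24 × 0.81 × 0.77 = 0.1497
  σ(Q1,Q4) = 0.62 × 0.81 × 0.79 = 0.3967
  σ(Q2,Q3) = 0.21 × 1.44 × 0.77 = 0.2328
  σ(Q2,Q4) = 0.19 × 1.44 × 0.79 = 0.2161
  σ(Q3,Q4) = 0.70 × 0.77 × 0.79 = 0.4258
σ²_T = Σσ²ᵢ + 2·Σσ_ij = 3.9467 + 2 × 1.9343 = 7.8153
α = (4/3)·(1 − 3.9467/7.8153) = 0.660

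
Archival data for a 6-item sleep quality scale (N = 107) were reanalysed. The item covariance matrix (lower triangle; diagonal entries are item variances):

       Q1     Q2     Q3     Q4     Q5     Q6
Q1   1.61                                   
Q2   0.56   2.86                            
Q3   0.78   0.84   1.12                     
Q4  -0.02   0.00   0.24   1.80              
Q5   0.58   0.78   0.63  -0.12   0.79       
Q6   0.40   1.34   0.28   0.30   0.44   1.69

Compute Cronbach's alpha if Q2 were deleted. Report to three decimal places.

Remaining items: Q1, Q3, Q4, Q5, Q6 (k = 5).
sum of item variances = 1.61 + 1.12 + 1.80 + 0.79 + 1.69 = 7.01
total variance = 7.01 + 2 × 3.51 = 14.03
α (item deleted) = (5/4)·(1 − 7.01/14.03) = 0.625

Cronbach's alpha = 0.625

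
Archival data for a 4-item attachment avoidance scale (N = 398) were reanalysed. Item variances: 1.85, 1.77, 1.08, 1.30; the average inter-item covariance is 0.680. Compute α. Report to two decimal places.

α = 0.77

ΣVar(i) = 1.85 + 1.77 + 1.08 + 1.30 = 6.00
Sum of the 6 distinct covariances = 6 × 0.680 = 4.080
σ²_T = ΣVar(i) + 2·Σcov = 6.00 + 2 × 4.080 = 14.160
α = (4/3)·(1 − 6.00/14.160) = 0.77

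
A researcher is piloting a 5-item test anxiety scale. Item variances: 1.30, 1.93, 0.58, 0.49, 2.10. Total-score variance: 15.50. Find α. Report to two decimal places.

α = 0.73

ΣVar(i) = 1.30 + 1.93 + 0.58 + 0.49 + 2.10 = 6.40
α = (k/(k−1))·(1 − ΣVar(i)/total variance) = (5/4)·(1 − 6.40/15.50) = 0.73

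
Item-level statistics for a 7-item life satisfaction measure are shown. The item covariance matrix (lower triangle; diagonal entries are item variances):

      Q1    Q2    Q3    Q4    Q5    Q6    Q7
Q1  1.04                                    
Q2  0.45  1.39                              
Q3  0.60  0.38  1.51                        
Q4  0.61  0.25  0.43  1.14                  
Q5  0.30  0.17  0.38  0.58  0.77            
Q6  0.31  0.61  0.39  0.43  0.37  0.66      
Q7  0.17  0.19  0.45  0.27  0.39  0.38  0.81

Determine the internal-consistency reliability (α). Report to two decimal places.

α = 0.80

sum of item variances = 1.04 + 1.39 + 1.51 + 1.14 + 0.77 + 0.66 + 0.81 = 7.32
Sum of off-diagonal covariances = 8.11
σ²_total = 7.32 + 2 × 8.11 = 23.54
α = (k/(k−1))·(1 − sum of item variances/σ²_total) = (7/6)·(1 − 7.32/23.54) = 0.80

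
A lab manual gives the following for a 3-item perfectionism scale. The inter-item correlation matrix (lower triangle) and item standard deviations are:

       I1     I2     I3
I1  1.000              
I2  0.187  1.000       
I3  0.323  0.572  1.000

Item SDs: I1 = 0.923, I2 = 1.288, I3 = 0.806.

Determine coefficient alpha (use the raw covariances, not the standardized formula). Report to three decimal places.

α = 0.601

Σσ²ᵢ = 0.923² + 1.288² + 0.806² = 3.1605
Covariances σ_ij = r_ij · s_i · s_j:
  σ(I1,I2) = 0.187 × 0.923 × 1.288 = 0.2223
  σ(I1,I3) = 0.323 × 0.923 × 0.806 = 0.2403
  σ(I2,I3) = 0.572 × 1.288 × 0.806 = 0.5938
σ²_T = Σσ²ᵢ + 2·Σσ_ij = 3.1605 + 2 × 1.0564 = 5.2733
α = (3/2)·(1 − 3.1605/5.2733) = 0.601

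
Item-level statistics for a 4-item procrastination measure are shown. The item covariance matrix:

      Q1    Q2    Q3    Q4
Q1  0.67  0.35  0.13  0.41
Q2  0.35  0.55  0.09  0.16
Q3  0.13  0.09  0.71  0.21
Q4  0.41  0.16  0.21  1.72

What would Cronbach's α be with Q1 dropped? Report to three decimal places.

Remaining items: Q2, Q3, Q4 (k = 3).
Σσ²ᵢ = 0.55 + 0.71 + 1.72 = 2.98
σ²_total = 2.98 + 2 × 0.46 = 3.90
α (item deleted) = (3/2)·(1 − 2.98/3.90) = 0.354

Cronbach's α = 0.354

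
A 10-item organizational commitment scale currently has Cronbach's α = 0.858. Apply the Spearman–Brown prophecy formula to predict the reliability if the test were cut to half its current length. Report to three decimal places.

predicted reliability = 0.751

Length factor m = 1/2
α' = m·α / (1 − (1−m)·α)
   = 1/2 × 0.858 / (1 − (1 − 1/2) × 0.858)
   = 0.4290 / 0.5710 = 0.751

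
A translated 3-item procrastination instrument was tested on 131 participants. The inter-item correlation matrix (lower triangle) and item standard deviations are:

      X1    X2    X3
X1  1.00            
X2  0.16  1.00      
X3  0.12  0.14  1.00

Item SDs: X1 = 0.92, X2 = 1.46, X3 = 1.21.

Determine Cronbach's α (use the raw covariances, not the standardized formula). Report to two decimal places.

Σσ²ᵢ = 0.92² + 1.46² + 1.21² = 4.4421
Covariances σ_ij = r_ij · s_i · s_j:
  σ(X1,X2) = 0.16 × 0.92 × 1.46 = 0.2149
  σ(X1,X3) = 0.12 × 0.92 × 1.21 = 0.1336
  σ(X2,X3) = 0.14 × 1.46 × 1.21 = 0.2473
σ²_T = Σσ²ᵢ + 2·Σσ_ij = 4.4421 + 2 × 0.5958 = 5.6337
α = (3/2)·(1 − 4.4421/5.6337) = 0.32

Cronbach's α = 0.32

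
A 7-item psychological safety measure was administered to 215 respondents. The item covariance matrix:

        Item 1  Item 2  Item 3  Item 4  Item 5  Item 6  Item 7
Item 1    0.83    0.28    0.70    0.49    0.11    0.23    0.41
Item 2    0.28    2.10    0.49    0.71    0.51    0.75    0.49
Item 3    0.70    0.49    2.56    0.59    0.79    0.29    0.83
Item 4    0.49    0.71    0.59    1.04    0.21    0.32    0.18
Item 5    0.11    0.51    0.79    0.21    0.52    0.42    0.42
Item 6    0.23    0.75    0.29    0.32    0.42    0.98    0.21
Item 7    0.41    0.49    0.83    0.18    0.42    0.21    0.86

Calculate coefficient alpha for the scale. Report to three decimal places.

ΣVar(i) = 0.83 + 2.10 + 2.56 + 1.04 + 0.52 + 0.98 + 0.86 = 8.89
Sum of the distinct covariances = 9.43
total variance = 8.89 + 2 × 9.43 = 27.75
α = (k/(k−1))·(1 − ΣVar(i)/total variance) = (7/6)·(1 − 8.89/27.75) = 0.793

α = 0.793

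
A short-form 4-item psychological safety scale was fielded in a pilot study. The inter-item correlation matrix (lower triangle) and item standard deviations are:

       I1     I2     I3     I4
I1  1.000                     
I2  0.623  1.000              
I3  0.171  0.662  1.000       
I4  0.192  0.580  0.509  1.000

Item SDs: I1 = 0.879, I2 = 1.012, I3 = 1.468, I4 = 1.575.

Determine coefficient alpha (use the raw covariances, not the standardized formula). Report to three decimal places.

Σσ²ᵢ = 0.879² + 1.012² + 1.468² + 1.575² = 6.4324
Covariances σ_ij = r_ij · s_i · s_j:
  σ(I1,I2) = 0.623 × 0.879 × 1.012 = 0.5542
  σ(I1,I3) = 0.171 × 0.879 × 1.468 = 0.2207
  σ(I1,I4) = 0.192 × 0.879 × 1.575 = 0.2658
  σ(I2,I3) = 0.662 × 1.012 × 1.468 = 0.9835
  σ(I2,I4) = 0.580 × 1.012 × 1.575 = 0.9245
  σ(I3,I4) = 0.509 × 1.468 × 1.575 = 1.1769
σ²_T = Σσ²ᵢ + 2·Σσ_ij = 6.4324 + 2 × 4.1256 = 14.6836
α = (4/3)·(1 − 6.4324/14.6836) = 0.749

α = 0.749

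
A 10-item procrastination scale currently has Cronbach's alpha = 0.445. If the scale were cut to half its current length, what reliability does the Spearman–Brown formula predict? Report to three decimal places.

predicted reliability = 0.286

Length factor m = 1/2
α' = m·α / (1 − (1−m)·α)
   = 1/2 × 0.445 / (1 − (1 − 1/2) × 0.445)
   = 0.2225 / 0.7775 = 0.286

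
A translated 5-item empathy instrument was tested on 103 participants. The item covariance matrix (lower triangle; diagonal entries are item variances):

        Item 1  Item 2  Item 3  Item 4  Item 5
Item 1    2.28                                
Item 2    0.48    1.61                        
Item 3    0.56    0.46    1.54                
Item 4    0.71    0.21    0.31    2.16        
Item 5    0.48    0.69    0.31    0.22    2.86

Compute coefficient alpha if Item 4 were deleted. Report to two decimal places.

Remaining items: Item 1, Item 2, Item 3, Item 5 (k = 4).
Σσᵢ² = 2.28 + 1.61 + 1.54 + 2.86 = 8.29
total variance = 8.29 + 2 × 2.98 = 14.25
α (item deleted) = (4/3)·(1 − 8.29/14.25) = 0.56

α = 0.56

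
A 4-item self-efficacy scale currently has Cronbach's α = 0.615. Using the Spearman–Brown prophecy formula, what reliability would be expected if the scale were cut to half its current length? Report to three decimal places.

Length factor m = 1/2
α' = m·α / (1 − (1−m)·α)
   = 1/2 × 0.615 / (1 − (1 − 1/2) × 0.615)
   = 0.3075 / 0.6925 = 0.444

predicted reliability = 0.444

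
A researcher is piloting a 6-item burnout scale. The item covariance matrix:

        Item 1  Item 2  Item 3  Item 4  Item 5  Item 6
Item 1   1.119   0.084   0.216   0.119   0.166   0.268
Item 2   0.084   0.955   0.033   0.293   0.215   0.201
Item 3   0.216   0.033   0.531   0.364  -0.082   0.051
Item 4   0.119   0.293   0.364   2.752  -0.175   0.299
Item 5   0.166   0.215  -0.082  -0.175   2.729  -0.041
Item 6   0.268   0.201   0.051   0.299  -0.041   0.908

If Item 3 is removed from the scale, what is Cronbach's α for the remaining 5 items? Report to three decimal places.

Remaining items: Item 1, Item 2, Item 4, Item 5, Item 6 (k = 5).
Σσ²ᵢ = 1.119 + 0.955 + 2.752 + 2.729 + 0.908 = 8.463
σ²_total = 8.463 + 2 × 1.429 = 11.321
α (item deleted) = (5/4)·(1 − 8.463/11.321) = 0.316

Cronbach's α = 0.316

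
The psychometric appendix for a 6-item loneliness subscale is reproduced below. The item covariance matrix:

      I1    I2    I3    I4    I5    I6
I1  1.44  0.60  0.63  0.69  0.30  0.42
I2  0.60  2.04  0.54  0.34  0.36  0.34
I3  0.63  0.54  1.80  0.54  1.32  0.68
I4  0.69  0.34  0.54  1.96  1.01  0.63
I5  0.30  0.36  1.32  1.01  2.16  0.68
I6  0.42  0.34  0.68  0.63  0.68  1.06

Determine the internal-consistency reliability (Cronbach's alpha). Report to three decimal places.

α = 0.761

Σσ²ᵢ = 1.44 + 2.04 + 1.80 + 1.96 + 2.16 + 1.06 = 10.46
Σ_{i<j} σ_ij = 9.08
Var(T) = 10.46 + 2 × 9.08 = 28.62
α = (k/(k−1))·(1 − Σσ²ᵢ/Var(T)) = (6/5)·(1 − 10.46/28.62) = 0.761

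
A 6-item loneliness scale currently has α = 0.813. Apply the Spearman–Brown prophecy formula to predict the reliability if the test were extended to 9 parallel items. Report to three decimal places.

predicted reliability = 0.867

Length factor m = 9/6 = 1.5000
α' = m·α / (1 + (m−1)·α)
   = 9/6 × 0.813 / (1 + (9/6 − 1) × 0.813)
   = 1.2195 / 1.4065 = 0.867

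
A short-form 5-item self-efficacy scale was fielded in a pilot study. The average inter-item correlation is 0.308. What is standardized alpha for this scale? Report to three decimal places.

α = 0.690

Standardized α = k·r̄ / (1 + (k−1)·r̄) = 5 × 0.308 / (1 + 4 × 0.308)
  = 1.5400 / 2.2320 = 0.690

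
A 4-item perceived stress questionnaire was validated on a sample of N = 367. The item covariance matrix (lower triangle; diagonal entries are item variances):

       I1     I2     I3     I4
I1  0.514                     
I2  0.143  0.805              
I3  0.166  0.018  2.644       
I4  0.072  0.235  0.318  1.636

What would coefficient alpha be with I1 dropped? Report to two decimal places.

Remaining items: I2, I3, I4 (k = 3).
Σσ²ᵢ = 0.805 + 2.644 + 1.636 = 5.085
total variance = 5.085 + 2 × 0.571 = 6.227
α (item deleted) = (3/2)·(1 − 5.085/6.227) = 0.28

α = 0.28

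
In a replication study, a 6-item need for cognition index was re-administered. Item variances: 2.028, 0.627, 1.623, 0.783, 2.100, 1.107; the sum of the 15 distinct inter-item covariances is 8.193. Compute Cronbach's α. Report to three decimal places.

Σσ²ᵢ = 2.028 + 0.627 + 1.623 + 0.783 + 2.100 + 1.107 = 8.268
Sum of distinct covariances = 8.193
σ²_total = Σσ²ᵢ + 2·Σcov = 8.268 + 2 × 8.193 = 24.654
α = (6/5)·(1 − 8.268/24.654) = 0.798

Cronbach's α = 0.798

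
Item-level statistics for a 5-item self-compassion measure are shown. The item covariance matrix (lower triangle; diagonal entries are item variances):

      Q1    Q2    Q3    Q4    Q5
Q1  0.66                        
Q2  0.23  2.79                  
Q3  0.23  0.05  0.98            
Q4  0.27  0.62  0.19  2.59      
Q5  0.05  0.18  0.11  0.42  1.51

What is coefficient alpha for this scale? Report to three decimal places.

coefficient alpha = 0.444

Σσᵢ² = 0.66 + 2.79 + 0.98 + 2.59 + 1.51 = 8.53
Σ_{i<j} σ_ij = 2.35
σ²_total = 8.53 + 2 × 2.35 = 13.23
α = (k/(k−1))·(1 − Σσᵢ²/σ²_total) = (5/4)·(1 − 8.53/13.23) = 0.444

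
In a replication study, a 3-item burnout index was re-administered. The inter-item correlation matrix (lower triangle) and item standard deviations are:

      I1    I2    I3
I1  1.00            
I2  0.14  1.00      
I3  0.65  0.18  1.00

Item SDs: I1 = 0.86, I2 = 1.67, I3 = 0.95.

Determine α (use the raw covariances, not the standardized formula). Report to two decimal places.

α = 0.47

Σσ²ᵢ = 0.86² + 1.67² + 0.95² = 4.4310
Covariances σ_ij = r_ij · s_i · s_j:
  σ(I1,I2) = 0.14 × 0.86 × 1.67 = 0.2011
  σ(I1,I3) = 0.65 × 0.86 × 0.95 = 0.5311
  σ(I2,I3) = 0.18 × 1.67 × 0.95 = 0.2856
σ²_T = Σσ²ᵢ + 2·Σσ_ij = 4.4310 + 2 × 1.0178 = 6.4666
α = (3/2)·(1 − 4.4310/6.4666) = 0.47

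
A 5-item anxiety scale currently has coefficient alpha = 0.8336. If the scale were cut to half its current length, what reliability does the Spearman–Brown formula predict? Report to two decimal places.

Length factor m = 1/2
α' = m·α / (1 − (1−m)·α)
   = 1/2 × 0.8336 / (1 − (1 − 1/2) × 0.8336)
   = 0.4168 / 0.5832 = 0.71

predicted reliability = 0.71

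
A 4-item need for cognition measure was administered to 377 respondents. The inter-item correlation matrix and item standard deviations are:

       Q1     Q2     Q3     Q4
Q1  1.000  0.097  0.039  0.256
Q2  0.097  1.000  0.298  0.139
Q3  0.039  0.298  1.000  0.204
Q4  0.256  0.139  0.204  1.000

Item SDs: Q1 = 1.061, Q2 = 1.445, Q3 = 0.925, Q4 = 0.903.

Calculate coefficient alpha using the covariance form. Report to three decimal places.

Σσ²ᵢ = 1.061² + 1.445² + 0.925² + 0.903² = 4.8848
Covariances σ_ij = r_ij · s_i · s_j:
  σ(Q1,Q2) = 0.097 × 1.061 × 1.445 = 0.1487
  σ(Q1,Q3) = 0.039 × 1.061 × 0.925 = 0.0383
  σ(Q1,Q4) = 0.256 × 1.061 × 0.903 = 0.2453
  σ(Q2,Q3) = 0.298 × 1.445 × 0.925 = 0.3983
  σ(Q2,Q4) = 0.139 × 1.445 × 0.903 = 0.1814
  σ(Q3,Q4) = 0.204 × 0.925 × 0.903 = 0.1704
σ²_T = Σσ²ᵢ + 2·Σσ_ij = 4.8848 + 2 × 1.1824 = 7.2496
α = (4/3)·(1 − 4.8848/7.2496) = 0.435

coefficient alpha = 0.435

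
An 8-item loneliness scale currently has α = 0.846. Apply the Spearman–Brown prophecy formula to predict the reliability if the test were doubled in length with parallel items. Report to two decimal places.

predicted reliability = 0.92

Length factor m = 2
α' = m·α / (1 + (m−1)·α)
   = 2 × 0.846 / (1 + (2 − 1) × 0.846)
   = 1.6920 / 1.8460 = 0.92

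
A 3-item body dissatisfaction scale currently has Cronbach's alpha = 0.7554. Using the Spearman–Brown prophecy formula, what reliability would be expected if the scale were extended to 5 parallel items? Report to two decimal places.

Length factor m = 5/3 = 1.6667
α' = m·α / (1 + (m−1)·α)
   = 5/3 × 0.7554 / (1 + (5/3 − 1) × 0.7554)
   = 1.2590 / 1.5036 = 0.84

predicted reliability = 0.84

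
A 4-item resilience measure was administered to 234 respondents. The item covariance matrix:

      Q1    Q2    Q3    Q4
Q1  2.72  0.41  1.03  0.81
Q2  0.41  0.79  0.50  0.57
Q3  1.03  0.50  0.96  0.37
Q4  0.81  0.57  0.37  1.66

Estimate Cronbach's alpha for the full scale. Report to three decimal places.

α = 0.728

Σσᵢ² = 2.72 + 0.79 + 0.96 + 1.66 = 6.13
Sum of the distinct covariances = 3.69
total variance = 6.13 + 2 × 3.69 = 13.51
α = (k/(k−1))·(1 − Σσᵢ²/total variance) = (4/3)·(1 − 6.13/13.51) = 0.728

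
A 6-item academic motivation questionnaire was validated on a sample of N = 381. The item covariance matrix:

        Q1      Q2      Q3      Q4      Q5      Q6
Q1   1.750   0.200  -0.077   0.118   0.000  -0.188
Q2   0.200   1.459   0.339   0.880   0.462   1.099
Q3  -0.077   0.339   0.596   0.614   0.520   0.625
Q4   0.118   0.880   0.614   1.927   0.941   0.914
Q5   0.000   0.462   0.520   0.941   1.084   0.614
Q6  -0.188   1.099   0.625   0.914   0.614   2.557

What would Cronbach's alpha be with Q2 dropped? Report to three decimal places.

Remaining items: Q1, Q3, Q4, Q5, Q6 (k = 5).
Σσ²ᵢ = 1.750 + 0.596 + 1.927 + 1.084 + 2.557 = 7.914
total variance = 7.914 + 2 × 4.081 = 16.076
α (item deleted) = (5/4)·(1 − 7.914/16.076) = 0.635

Cronbach's alpha = 0.635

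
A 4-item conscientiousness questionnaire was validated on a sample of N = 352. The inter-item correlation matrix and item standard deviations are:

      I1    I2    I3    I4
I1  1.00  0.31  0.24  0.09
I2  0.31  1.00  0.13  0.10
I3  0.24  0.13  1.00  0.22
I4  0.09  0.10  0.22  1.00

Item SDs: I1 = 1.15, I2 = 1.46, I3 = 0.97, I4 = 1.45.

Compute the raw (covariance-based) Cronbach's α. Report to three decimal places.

α = 0.448

Σσ²ᵢ = 1.15² + 1.46² + 0.97² + 1.45² = 6.4975
Covariances σ_ij = r_ij · s_i · s_j:
  σ(I1,I2) = 0.31 × 1.15 × 1.46 = 0.5205
  σ(I1,I3) = 0.24 × 1.15 × 0.97 = 0.2677
  σ(I1,I4) = 0.09 × 1.15 × 1.45 = 0.1501
  σ(I2,I3) = 0.13 × 1.46 × 0.97 = 0.1841
  σ(I2,I4) = 0.10 × 1.46 × 1.45 = 0.2117
  σ(I3,I4) = 0.22 × 0.97 × 1.45 = 0.3094
σ²_T = Σσ²ᵢ + 2·Σσ_ij = 6.4975 + 2 × 1.6435 = 9.7845
α = (4/3)·(1 − 6.4975/9.7845) = 0.448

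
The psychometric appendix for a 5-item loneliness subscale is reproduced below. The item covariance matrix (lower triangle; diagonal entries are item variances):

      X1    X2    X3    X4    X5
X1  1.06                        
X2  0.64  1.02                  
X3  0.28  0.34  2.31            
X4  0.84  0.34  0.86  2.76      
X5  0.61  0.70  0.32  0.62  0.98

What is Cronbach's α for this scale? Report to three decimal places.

Cronbach's α = 0.722

sum of item variances = 1.06 + 1.02 + 2.31 + 2.76 + 0.98 = 8.13
Σ_{i<j} σ_ij = 5.55
total variance = 8.13 + 2 × 5.55 = 19.23
α = (k/(k−1))·(1 − sum of item variances/total variance) = (5/4)·(1 − 8.13/19.23) = 0.722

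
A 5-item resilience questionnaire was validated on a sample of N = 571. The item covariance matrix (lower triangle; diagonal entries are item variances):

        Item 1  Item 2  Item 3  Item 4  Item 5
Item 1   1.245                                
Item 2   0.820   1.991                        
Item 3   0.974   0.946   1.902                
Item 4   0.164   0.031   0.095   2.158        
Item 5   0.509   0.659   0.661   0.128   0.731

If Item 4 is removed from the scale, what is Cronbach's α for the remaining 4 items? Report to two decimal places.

α = 0.81

Remaining items: Item 1, Item 2, Item 3, Item 5 (k = 4).
sum of item variances = 1.245 + 1.991 + 1.902 + 0.731 = 5.869
Var(T) = 5.869 + 2 × 4.569 = 15.007
α (item deleted) = (4/3)·(1 − 5.869/15.007) = 0.81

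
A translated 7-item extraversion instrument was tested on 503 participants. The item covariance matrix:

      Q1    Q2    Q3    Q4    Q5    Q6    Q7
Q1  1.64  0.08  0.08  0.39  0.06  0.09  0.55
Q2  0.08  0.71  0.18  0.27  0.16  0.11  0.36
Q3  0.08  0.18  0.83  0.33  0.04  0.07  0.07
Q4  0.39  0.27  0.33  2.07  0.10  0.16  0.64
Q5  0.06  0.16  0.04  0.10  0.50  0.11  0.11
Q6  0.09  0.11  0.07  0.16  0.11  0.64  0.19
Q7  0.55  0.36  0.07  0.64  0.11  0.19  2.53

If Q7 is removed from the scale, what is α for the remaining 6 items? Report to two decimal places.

Remaining items: Q1, Q2, Q3, Q4, Q5, Q6 (k = 6).
ΣVar(i) = 1.64 + 0.71 + 0.83 + 2.07 + 0.50 + 0.64 = 6.39
σ²_T = 6.39 + 2 × 2.23 = 10.85
α (item deleted) = (6/5)·(1 − 6.39/10.85) = 0.49

α = 0.49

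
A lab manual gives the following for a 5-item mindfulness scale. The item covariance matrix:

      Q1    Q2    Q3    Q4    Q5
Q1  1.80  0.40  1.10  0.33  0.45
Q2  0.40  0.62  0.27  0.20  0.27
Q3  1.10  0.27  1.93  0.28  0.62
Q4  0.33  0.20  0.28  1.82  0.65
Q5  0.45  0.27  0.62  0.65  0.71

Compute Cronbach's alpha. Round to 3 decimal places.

ΣVar(i) = 1.80 + 0.62 + 1.93 + 1.82 + 0.71 = 6.88
Sum of off-diagonal covariances = 4.57
σ²_T = 6.88 + 2 × 4.57 = 16.02
α = (k/(k−1))·(1 − ΣVar(i)/σ²_T) = (5/4)·(1 − 6.88/16.02) = 0.713

Cronbach's alpha = 0.713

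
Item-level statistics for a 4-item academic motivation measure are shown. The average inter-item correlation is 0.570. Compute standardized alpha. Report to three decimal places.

Standardized α = k·r̄ / (1 + (k−1)·r̄) = 4 × 0.570 / (1 + 3 × 0.570)
  = 2.2800 / 2.7100 = 0.841

α = 0.841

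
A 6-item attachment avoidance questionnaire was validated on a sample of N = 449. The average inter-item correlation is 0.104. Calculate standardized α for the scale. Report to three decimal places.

Standardized α = k·r̄ / (1 + (k−1)·r̄) = 6 × 0.104 / (1 + 5 × 0.104)
  = 0.6240 / 1.5200 = 0.411

standardized α = 0.411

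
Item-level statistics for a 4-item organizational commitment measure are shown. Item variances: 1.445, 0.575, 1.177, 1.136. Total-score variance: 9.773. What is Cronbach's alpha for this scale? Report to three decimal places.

Cronbach's alpha = 0.742

Σσ²ᵢ = 1.445 + 0.575 + 1.177 + 1.136 = 4.333
α = (k/(k−1))·(1 − Σσ²ᵢ/total variance) = (4/3)·(1 − 4.333/9.773) = 0.742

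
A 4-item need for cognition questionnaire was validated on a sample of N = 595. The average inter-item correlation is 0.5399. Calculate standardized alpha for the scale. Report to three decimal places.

α = 0.824

Standardized α = k·r̄ / (1 + (k−1)·r̄) = 4 × 0.5399 / (1 + 3 × 0.5399)
  = 2.1596 / 2.6197 = 0.824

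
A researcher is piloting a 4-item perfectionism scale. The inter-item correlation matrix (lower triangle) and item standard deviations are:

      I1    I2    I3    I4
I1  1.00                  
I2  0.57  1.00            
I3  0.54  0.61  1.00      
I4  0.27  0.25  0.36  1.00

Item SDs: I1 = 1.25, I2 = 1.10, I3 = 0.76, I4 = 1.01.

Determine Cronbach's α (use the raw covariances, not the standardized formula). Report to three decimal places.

Σσ²ᵢ = 1.25² + 1.10² + 0.76² + 1.01² = 4.3702
Covariances σ_ij = r_ij · s_i · s_j:
  σ(I1,I2) = 0.57 × 1.25 × 1.10 = 0.7837
  σ(I1,I3) = 0.54 × 1.25 × 0.76 = 0.5130
  σ(I1,I4) = 0.27 × 1.25 × 1.01 = 0.3409
  σ(I2,I3) = 0.61 × 1.10 × 0.76 = 0.5100
  σ(I2,I4) = 0.25 × 1.10 × 1.01 = 0.2778
  σ(I3,I4) = 0.36 × 0.76 × 1.01 = 0.2763
σ²_T = Σσ²ᵢ + 2·Σσ_ij = 4.3702 + 2 × 2.7017 = 9.7736
α = (4/3)·(1 − 4.3702/9.7736) = 0.737

Cronbach's α = 0.737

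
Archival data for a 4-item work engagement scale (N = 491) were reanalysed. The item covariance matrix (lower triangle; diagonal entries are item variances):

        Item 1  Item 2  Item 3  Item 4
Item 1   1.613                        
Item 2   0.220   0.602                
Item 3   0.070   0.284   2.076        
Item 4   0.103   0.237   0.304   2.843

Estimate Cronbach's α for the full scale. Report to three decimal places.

sum of item variances = 1.613 + 0.602 + 2.076 + 2.843 = 7.134
Σ_{i<j} σ_ij = 1.218
σ²_T = 7.134 + 2 × 1.218 = 9.570
α = (k/(k−1))·(1 − sum of item variances/σ²_T) = (4/3)·(1 − 7.134/9.570) = 0.339

Cronbach's α = 0.339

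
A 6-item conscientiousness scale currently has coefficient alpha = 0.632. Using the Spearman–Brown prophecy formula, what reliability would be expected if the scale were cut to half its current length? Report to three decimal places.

predicted reliability = 0.462

Length factor m = 1/2
α' = m·α / (1 − (1−m)·α)
   = 1/2 × 0.632 / (1 − (1 − 1/2) × 0.632)
   = 0.3160 / 0.6840 = 0.462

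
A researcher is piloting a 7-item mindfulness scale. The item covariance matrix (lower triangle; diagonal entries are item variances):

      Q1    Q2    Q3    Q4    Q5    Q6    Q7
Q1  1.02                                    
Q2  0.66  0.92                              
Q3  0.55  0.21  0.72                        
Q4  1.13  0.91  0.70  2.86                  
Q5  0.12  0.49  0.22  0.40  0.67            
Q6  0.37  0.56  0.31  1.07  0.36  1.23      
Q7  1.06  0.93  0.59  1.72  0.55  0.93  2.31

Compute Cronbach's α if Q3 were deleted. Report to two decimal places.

α = 0.86

Remaining items: Q1, Q2, Q4, Q5, Q6, Q7 (k = 6).
sum of item variances = 1.02 + 0.92 + 2.86 + 0.67 + 1.23 + 2.31 = 9.01
total variance = 9.01 + 2 × 11.26 = 31.53
α (item deleted) = (6/5)·(1 − 9.01/31.53) = 0.86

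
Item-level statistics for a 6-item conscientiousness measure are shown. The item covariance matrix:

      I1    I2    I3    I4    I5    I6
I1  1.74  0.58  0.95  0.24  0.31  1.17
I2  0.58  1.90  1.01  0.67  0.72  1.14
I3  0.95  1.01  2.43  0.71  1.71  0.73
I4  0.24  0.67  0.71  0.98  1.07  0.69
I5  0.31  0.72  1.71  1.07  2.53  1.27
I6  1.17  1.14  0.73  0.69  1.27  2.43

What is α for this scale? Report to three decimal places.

Σσ²ᵢ = 1.74 + 1.90 + 2.43 + 0.98 + 2.53 + 2.43 = 12.01
Sum of the distinct covariances = 12.97
σ²_total = 12.01 + 2 × 12.97 = 37.95
α = (k/(k−1))·(1 − Σσ²ᵢ/σ²_total) = (6/5)·(1 − 12.01/37.95) = 0.820

α = 0.820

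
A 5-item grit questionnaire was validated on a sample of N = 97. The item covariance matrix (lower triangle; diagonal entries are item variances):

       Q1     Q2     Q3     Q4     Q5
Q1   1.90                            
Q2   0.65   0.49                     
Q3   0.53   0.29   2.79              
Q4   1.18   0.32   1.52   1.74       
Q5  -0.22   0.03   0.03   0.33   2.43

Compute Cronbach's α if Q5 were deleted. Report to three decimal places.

Remaining items: Q1, Q2, Q3, Q4 (k = 4).
sum of item variances = 1.90 + 0.49 + 2.79 + 1.74 = 6.92
Var(T) = 6.92 + 2 × 4.49 = 15.90
α (item deleted) = (4/3)·(1 − 6.92/15.90) = 0.753

Cronbach's α = 0.753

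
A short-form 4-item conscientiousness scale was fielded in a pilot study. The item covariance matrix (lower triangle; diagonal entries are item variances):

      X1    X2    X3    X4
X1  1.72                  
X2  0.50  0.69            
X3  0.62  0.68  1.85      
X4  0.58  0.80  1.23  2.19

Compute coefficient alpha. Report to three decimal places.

coefficient alpha = 0.770

Σσᵢ² = 1.72 + 0.69 + 1.85 + 2.19 = 6.45
Sum of off-diagonal covariances = 4.41
σ²_T = 6.45 + 2 × 4.41 = 15.27
α = (k/(k−1))·(1 − Σσᵢ²/σ²_T) = (4/3)·(1 − 6.45/15.27) = 0.770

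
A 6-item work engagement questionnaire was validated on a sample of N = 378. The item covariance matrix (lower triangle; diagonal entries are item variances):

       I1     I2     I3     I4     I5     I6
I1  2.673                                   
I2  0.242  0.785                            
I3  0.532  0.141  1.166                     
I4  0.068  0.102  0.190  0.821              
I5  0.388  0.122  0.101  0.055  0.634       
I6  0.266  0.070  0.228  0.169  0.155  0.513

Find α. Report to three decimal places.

α = 0.554

Σσ²ᵢ = 2.673 + 0.785 + 1.166 + 0.821 + 0.634 + 0.513 = 6.592
Sum of off-diagonal covariances = 2.829
Var(T) = 6.592 + 2 × 2.829 = 12.250
α = (k/(k−1))·(1 − Σσ²ᵢ/Var(T)) = (6/5)·(1 − 6.592/12.250) = 0.554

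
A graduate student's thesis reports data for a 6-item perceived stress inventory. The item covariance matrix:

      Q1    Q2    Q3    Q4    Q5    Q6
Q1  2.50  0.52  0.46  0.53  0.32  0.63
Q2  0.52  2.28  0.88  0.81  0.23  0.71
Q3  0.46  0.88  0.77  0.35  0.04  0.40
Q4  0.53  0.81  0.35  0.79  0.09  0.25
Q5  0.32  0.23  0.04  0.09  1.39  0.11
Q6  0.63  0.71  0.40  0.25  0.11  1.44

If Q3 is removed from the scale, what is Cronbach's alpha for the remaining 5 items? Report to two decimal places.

Cronbach's alpha = 0.62

Remaining items: Q1, Q2, Q4, Q5, Q6 (k = 5).
ΣVar(i) = 2.50 + 2.28 + 0.79 + 1.39 + 1.44 = 8.40
σ²_T = 8.40 + 2 × 4.20 = 16.80
α (item deleted) = (5/4)·(1 − 8.40/16.80) = 0.62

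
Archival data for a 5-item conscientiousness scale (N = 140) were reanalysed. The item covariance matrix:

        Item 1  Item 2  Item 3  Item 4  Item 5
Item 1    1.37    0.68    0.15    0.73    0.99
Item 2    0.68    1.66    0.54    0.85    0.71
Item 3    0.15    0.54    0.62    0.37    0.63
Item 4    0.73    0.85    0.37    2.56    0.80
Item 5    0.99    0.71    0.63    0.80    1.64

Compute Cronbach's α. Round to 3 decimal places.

ΣVar(i) = 1.37 + 1.66 + 0.62 + 2.56 + 1.64 = 7.85
Sum of the distinct covariances = 6.45
σ²_total = 7.85 + 2 × 6.45 = 20.75
α = (k/(k−1))·(1 − ΣVar(i)/σ²_total) = (5/4)·(1 − 7.85/20.75) = 0.777

α = 0.777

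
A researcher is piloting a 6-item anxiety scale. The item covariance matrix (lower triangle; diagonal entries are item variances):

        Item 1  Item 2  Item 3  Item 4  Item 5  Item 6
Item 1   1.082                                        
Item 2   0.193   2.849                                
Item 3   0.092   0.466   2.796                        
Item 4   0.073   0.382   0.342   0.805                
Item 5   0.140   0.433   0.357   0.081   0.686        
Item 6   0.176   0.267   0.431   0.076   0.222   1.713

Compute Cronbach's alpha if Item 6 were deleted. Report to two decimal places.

Remaining items: Item 1, Item 2, Item 3, Item 4, Item 5 (k = 5).
Σσ²ᵢ = 1.082 + 2.849 + 2.796 + 0.805 + 0.686 = 8.218
Var(T) = 8.218 + 2 × 2.559 = 13.336
α (item deleted) = (5/4)·(1 − 8.218/13.336) = 0.48

α = 0.48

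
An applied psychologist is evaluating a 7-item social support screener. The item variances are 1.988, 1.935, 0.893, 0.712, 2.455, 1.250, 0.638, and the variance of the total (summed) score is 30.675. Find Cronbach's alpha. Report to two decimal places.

Cronbach's alpha = 0.79

Σσᵢ² = 1.988 + 1.935 + 0.893 + 0.712 + 2.455 + 1.250 + 0.638 = 9.871
α = (k/(k−1))·(1 − Σσᵢ²/total variance) = (7/6)·(1 − 9.871/30.675) = 0.79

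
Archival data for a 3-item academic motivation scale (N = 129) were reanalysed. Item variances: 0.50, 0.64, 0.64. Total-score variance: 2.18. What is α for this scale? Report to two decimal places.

α = 0.28

sum of item variances = 0.50 + 0.64 + 0.64 = 1.78
α = (k/(k−1))·(1 − sum of item variances/Var(T)) = (3/2)·(1 − 1.78/2.18) = 0.28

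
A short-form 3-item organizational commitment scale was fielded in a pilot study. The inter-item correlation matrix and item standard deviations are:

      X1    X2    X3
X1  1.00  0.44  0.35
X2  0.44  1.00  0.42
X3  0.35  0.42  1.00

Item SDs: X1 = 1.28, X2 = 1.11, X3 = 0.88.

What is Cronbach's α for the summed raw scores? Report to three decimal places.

α = 0.659

Σσ²ᵢ = 1.28² + 1.11² + 0.88² = 3.6449
Covariances σ_ij = r_ij · s_i · s_j:
  σ(X1,X2) = 0.44 × 1.28 × 1.11 = 0.6252
  σ(X1,X3) = 0.35 × 1.28 × 0.88 = 0.3942
  σ(X2,X3) = 0.42 × 1.11 × 0.88 = 0.4103
σ²_T = Σσ²ᵢ + 2·Σσ_ij = 3.6449 + 2 × 1.4297 = 6.5043
α = (3/2)·(1 − 3.6449/6.5043) = 0.659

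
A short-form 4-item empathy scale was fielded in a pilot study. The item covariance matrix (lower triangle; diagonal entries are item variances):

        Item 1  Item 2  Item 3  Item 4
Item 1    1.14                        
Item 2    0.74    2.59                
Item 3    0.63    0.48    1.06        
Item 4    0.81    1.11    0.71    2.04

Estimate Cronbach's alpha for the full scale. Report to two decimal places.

sum of item variances = 1.14 + 2.59 + 1.06 + 2.04 = 6.83
Sum of the distinct covariances = 4.48
Var(T) = 6.83 + 2 × 4.48 = 15.79
α = (k/(k−1))·(1 − sum of item variances/Var(T)) = (4/3)·(1 − 6.83/15.79) = 0.76

Cronbach's alpha = 0.76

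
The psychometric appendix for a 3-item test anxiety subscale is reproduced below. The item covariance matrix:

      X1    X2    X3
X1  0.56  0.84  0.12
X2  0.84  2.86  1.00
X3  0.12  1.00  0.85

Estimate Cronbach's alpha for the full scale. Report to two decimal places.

sum of item variances = 0.56 + 2.86 + 0.85 = 4.27
Sum of the distinct covariances = 1.96
σ²_T = 4.27 + 2 × 1.96 = 8.19
α = (k/(k−1))·(1 − sum of item variances/σ²_T) = (3/2)·(1 − 4.27/8.19) = 0.72

α = 0.72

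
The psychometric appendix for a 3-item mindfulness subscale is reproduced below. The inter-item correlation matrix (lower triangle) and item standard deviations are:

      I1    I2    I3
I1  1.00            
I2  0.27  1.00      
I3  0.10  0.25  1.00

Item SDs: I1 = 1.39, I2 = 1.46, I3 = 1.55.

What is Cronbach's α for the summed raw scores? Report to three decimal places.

Σσ²ᵢ = 1.39² + 1.46² + 1.55² = 6.4662
Covariances σ_ij = r_ij · s_i · s_j:
  σ(I1,I2) = 0.27 × 1.39 × 1.46 = 0.5479
  σ(I1,I3) = 0.10 × 1.39 × 1.55 = 0.2154
  σ(I2,I3) = 0.25 × 1.46 × 1.55 = 0.5657
σ²_T = Σσ²ᵢ + 2·Σσ_ij = 6.4662 + 2 × 1.3290 = 9.1242
α = (3/2)·(1 − 6.4662/9.1242) = 0.437

α = 0.437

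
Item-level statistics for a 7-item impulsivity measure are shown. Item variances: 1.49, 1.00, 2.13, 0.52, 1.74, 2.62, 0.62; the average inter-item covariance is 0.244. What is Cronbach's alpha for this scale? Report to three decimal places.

Σσ²ᵢ = 1.49 + 1.00 + 2.13 + 0.52 + 1.74 + 2.62 + 0.62 = 10.12
Sum of the 21 distinct covariances = 21 × 0.244 = 5.124
Var(T) = Σσ²ᵢ + 2·Σcov = 10.12 + 2 × 5.124 = 20.368
α = (7/6)·(1 − 10.12/20.368) = 0.587

Cronbach's alpha = 0.587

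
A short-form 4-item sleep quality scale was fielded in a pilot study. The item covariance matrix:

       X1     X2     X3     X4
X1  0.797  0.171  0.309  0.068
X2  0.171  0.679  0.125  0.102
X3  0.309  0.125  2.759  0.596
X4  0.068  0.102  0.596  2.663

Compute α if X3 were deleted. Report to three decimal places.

Remaining items: X1, X2, X4 (k = 3).
sum of item variances = 0.797 + 0.679 + 2.663 = 4.139
σ²_total = 4.139 + 2 × 0.341 = 4.821
α (item deleted) = (3/2)·(1 − 4.139/4.821) = 0.212

α = 0.212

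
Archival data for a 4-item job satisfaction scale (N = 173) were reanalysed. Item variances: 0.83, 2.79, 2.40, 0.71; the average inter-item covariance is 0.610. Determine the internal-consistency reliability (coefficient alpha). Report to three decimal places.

Σσ²ᵢ = 0.83 + 2.79 + 2.40 + 0.71 = 6.73
Sum of the 6 distinct covariances = 6 × 0.610 = 3.660
σ²_T = Σσ²ᵢ + 2·Σcov = 6.73 + 2 × 3.660 = 14.050
α = (4/3)·(1 − 6.73/14.050) = 0.695

coefficient alpha = 0.695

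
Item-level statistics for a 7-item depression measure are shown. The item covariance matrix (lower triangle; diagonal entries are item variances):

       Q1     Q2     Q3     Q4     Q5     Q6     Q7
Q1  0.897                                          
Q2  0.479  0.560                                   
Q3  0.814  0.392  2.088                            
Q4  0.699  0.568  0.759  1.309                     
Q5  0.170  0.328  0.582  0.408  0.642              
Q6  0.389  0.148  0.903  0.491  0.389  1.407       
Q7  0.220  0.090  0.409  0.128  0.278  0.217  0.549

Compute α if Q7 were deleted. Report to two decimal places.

Remaining items: Q1, Q2, Q3, Q4, Q5, Q6 (k = 6).
sum of item variances = 0.897 + 0.560 + 2.088 + 1.309 + 0.642 + 1.407 = 6.903
σ²_total = 6.903 + 2 × 7.519 = 21.941
α (item deleted) = (6/5)·(1 − 6.903/21.941) = 0.82

α = 0.82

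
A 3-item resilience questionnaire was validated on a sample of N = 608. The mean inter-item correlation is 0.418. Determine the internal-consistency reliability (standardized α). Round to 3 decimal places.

standardized α = 0.683

Standardized α = k·r̄ / (1 + (k−1)·r̄) = 3 × 0.418 / (1 + 2 × 0.418)
  = 1.2540 / 1.8360 = 0.683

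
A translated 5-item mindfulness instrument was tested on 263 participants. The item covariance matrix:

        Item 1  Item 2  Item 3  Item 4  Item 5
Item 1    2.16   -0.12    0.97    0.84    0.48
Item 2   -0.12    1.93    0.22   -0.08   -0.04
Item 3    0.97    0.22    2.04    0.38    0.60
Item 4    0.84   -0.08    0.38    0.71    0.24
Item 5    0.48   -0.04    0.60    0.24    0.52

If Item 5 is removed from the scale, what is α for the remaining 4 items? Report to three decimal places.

α = 0.523

Remaining items: Item 1, Item 2, Item 3, Item 4 (k = 4).
Σσ²ᵢ = 2.16 + 1.93 + 2.04 + 0.71 = 6.84
σ²_T = 6.84 + 2 × 2.21 = 11.26
α (item deleted) = (4/3)·(1 − 6.84/11.26) = 0.523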